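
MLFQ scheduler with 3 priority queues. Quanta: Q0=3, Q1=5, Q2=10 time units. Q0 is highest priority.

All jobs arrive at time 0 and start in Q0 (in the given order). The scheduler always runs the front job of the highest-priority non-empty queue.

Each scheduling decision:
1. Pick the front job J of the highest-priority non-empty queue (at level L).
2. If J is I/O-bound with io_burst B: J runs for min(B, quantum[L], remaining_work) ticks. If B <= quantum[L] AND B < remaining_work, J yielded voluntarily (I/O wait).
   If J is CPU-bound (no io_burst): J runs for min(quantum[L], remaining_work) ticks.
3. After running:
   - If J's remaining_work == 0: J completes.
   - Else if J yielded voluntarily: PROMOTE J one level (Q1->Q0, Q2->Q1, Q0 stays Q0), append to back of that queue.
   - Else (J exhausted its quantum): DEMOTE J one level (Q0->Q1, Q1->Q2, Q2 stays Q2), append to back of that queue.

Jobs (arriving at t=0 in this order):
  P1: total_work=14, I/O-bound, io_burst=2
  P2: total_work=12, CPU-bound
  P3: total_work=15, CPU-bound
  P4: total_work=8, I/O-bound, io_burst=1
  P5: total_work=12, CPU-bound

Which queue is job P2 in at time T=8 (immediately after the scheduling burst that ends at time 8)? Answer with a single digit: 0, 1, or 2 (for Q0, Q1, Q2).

Answer: 1

Derivation:
t=0-2: P1@Q0 runs 2, rem=12, I/O yield, promote→Q0. Q0=[P2,P3,P4,P5,P1] Q1=[] Q2=[]
t=2-5: P2@Q0 runs 3, rem=9, quantum used, demote→Q1. Q0=[P3,P4,P5,P1] Q1=[P2] Q2=[]
t=5-8: P3@Q0 runs 3, rem=12, quantum used, demote→Q1. Q0=[P4,P5,P1] Q1=[P2,P3] Q2=[]
t=8-9: P4@Q0 runs 1, rem=7, I/O yield, promote→Q0. Q0=[P5,P1,P4] Q1=[P2,P3] Q2=[]
t=9-12: P5@Q0 runs 3, rem=9, quantum used, demote→Q1. Q0=[P1,P4] Q1=[P2,P3,P5] Q2=[]
t=12-14: P1@Q0 runs 2, rem=10, I/O yield, promote→Q0. Q0=[P4,P1] Q1=[P2,P3,P5] Q2=[]
t=14-15: P4@Q0 runs 1, rem=6, I/O yield, promote→Q0. Q0=[P1,P4] Q1=[P2,P3,P5] Q2=[]
t=15-17: P1@Q0 runs 2, rem=8, I/O yield, promote→Q0. Q0=[P4,P1] Q1=[P2,P3,P5] Q2=[]
t=17-18: P4@Q0 runs 1, rem=5, I/O yield, promote→Q0. Q0=[P1,P4] Q1=[P2,P3,P5] Q2=[]
t=18-20: P1@Q0 runs 2, rem=6, I/O yield, promote→Q0. Q0=[P4,P1] Q1=[P2,P3,P5] Q2=[]
t=20-21: P4@Q0 runs 1, rem=4, I/O yield, promote→Q0. Q0=[P1,P4] Q1=[P2,P3,P5] Q2=[]
t=21-23: P1@Q0 runs 2, rem=4, I/O yield, promote→Q0. Q0=[P4,P1] Q1=[P2,P3,P5] Q2=[]
t=23-24: P4@Q0 runs 1, rem=3, I/O yield, promote→Q0. Q0=[P1,P4] Q1=[P2,P3,P5] Q2=[]
t=24-26: P1@Q0 runs 2, rem=2, I/O yield, promote→Q0. Q0=[P4,P1] Q1=[P2,P3,P5] Q2=[]
t=26-27: P4@Q0 runs 1, rem=2, I/O yield, promote→Q0. Q0=[P1,P4] Q1=[P2,P3,P5] Q2=[]
t=27-29: P1@Q0 runs 2, rem=0, completes. Q0=[P4] Q1=[P2,P3,P5] Q2=[]
t=29-30: P4@Q0 runs 1, rem=1, I/O yield, promote→Q0. Q0=[P4] Q1=[P2,P3,P5] Q2=[]
t=30-31: P4@Q0 runs 1, rem=0, completes. Q0=[] Q1=[P2,P3,P5] Q2=[]
t=31-36: P2@Q1 runs 5, rem=4, quantum used, demote→Q2. Q0=[] Q1=[P3,P5] Q2=[P2]
t=36-41: P3@Q1 runs 5, rem=7, quantum used, demote→Q2. Q0=[] Q1=[P5] Q2=[P2,P3]
t=41-46: P5@Q1 runs 5, rem=4, quantum used, demote→Q2. Q0=[] Q1=[] Q2=[P2,P3,P5]
t=46-50: P2@Q2 runs 4, rem=0, completes. Q0=[] Q1=[] Q2=[P3,P5]
t=50-57: P3@Q2 runs 7, rem=0, completes. Q0=[] Q1=[] Q2=[P5]
t=57-61: P5@Q2 runs 4, rem=0, completes. Q0=[] Q1=[] Q2=[]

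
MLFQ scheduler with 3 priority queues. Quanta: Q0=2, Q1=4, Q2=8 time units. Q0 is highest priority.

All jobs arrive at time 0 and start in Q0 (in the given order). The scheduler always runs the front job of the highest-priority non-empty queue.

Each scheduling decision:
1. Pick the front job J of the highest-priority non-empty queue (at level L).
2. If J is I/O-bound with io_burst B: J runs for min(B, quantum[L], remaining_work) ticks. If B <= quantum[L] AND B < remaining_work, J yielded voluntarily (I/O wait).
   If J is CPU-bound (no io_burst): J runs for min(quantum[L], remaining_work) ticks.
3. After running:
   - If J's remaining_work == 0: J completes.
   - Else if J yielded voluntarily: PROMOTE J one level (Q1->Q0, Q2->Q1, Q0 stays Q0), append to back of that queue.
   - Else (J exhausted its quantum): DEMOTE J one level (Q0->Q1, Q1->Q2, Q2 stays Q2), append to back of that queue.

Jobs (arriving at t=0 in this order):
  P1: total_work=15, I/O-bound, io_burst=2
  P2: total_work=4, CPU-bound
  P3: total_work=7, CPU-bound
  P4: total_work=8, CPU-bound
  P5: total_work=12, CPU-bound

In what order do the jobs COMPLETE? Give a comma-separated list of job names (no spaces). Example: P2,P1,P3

t=0-2: P1@Q0 runs 2, rem=13, I/O yield, promote→Q0. Q0=[P2,P3,P4,P5,P1] Q1=[] Q2=[]
t=2-4: P2@Q0 runs 2, rem=2, quantum used, demote→Q1. Q0=[P3,P4,P5,P1] Q1=[P2] Q2=[]
t=4-6: P3@Q0 runs 2, rem=5, quantum used, demote→Q1. Q0=[P4,P5,P1] Q1=[P2,P3] Q2=[]
t=6-8: P4@Q0 runs 2, rem=6, quantum used, demote→Q1. Q0=[P5,P1] Q1=[P2,P3,P4] Q2=[]
t=8-10: P5@Q0 runs 2, rem=10, quantum used, demote→Q1. Q0=[P1] Q1=[P2,P3,P4,P5] Q2=[]
t=10-12: P1@Q0 runs 2, rem=11, I/O yield, promote→Q0. Q0=[P1] Q1=[P2,P3,P4,P5] Q2=[]
t=12-14: P1@Q0 runs 2, rem=9, I/O yield, promote→Q0. Q0=[P1] Q1=[P2,P3,P4,P5] Q2=[]
t=14-16: P1@Q0 runs 2, rem=7, I/O yield, promote→Q0. Q0=[P1] Q1=[P2,P3,P4,P5] Q2=[]
t=16-18: P1@Q0 runs 2, rem=5, I/O yield, promote→Q0. Q0=[P1] Q1=[P2,P3,P4,P5] Q2=[]
t=18-20: P1@Q0 runs 2, rem=3, I/O yield, promote→Q0. Q0=[P1] Q1=[P2,P3,P4,P5] Q2=[]
t=20-22: P1@Q0 runs 2, rem=1, I/O yield, promote→Q0. Q0=[P1] Q1=[P2,P3,P4,P5] Q2=[]
t=22-23: P1@Q0 runs 1, rem=0, completes. Q0=[] Q1=[P2,P3,P4,P5] Q2=[]
t=23-25: P2@Q1 runs 2, rem=0, completes. Q0=[] Q1=[P3,P4,P5] Q2=[]
t=25-29: P3@Q1 runs 4, rem=1, quantum used, demote→Q2. Q0=[] Q1=[P4,P5] Q2=[P3]
t=29-33: P4@Q1 runs 4, rem=2, quantum used, demote→Q2. Q0=[] Q1=[P5] Q2=[P3,P4]
t=33-37: P5@Q1 runs 4, rem=6, quantum used, demote→Q2. Q0=[] Q1=[] Q2=[P3,P4,P5]
t=37-38: P3@Q2 runs 1, rem=0, completes. Q0=[] Q1=[] Q2=[P4,P5]
t=38-40: P4@Q2 runs 2, rem=0, completes. Q0=[] Q1=[] Q2=[P5]
t=40-46: P5@Q2 runs 6, rem=0, completes. Q0=[] Q1=[] Q2=[]

Answer: P1,P2,P3,P4,P5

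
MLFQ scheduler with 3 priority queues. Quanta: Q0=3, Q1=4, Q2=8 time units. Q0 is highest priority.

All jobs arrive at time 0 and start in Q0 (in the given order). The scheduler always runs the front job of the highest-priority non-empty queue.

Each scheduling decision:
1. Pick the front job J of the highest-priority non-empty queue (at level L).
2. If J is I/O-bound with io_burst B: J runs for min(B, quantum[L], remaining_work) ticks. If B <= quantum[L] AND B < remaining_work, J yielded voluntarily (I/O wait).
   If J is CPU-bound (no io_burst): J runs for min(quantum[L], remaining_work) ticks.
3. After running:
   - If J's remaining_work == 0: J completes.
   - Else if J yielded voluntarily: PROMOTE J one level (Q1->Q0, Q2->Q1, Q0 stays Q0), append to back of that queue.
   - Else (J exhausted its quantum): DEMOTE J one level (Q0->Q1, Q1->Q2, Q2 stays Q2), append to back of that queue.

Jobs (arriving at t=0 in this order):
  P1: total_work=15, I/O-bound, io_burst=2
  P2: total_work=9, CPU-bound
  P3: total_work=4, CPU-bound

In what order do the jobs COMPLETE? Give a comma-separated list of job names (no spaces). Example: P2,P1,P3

t=0-2: P1@Q0 runs 2, rem=13, I/O yield, promote→Q0. Q0=[P2,P3,P1] Q1=[] Q2=[]
t=2-5: P2@Q0 runs 3, rem=6, quantum used, demote→Q1. Q0=[P3,P1] Q1=[P2] Q2=[]
t=5-8: P3@Q0 runs 3, rem=1, quantum used, demote→Q1. Q0=[P1] Q1=[P2,P3] Q2=[]
t=8-10: P1@Q0 runs 2, rem=11, I/O yield, promote→Q0. Q0=[P1] Q1=[P2,P3] Q2=[]
t=10-12: P1@Q0 runs 2, rem=9, I/O yield, promote→Q0. Q0=[P1] Q1=[P2,P3] Q2=[]
t=12-14: P1@Q0 runs 2, rem=7, I/O yield, promote→Q0. Q0=[P1] Q1=[P2,P3] Q2=[]
t=14-16: P1@Q0 runs 2, rem=5, I/O yield, promote→Q0. Q0=[P1] Q1=[P2,P3] Q2=[]
t=16-18: P1@Q0 runs 2, rem=3, I/O yield, promote→Q0. Q0=[P1] Q1=[P2,P3] Q2=[]
t=18-20: P1@Q0 runs 2, rem=1, I/O yield, promote→Q0. Q0=[P1] Q1=[P2,P3] Q2=[]
t=20-21: P1@Q0 runs 1, rem=0, completes. Q0=[] Q1=[P2,P3] Q2=[]
t=21-25: P2@Q1 runs 4, rem=2, quantum used, demote→Q2. Q0=[] Q1=[P3] Q2=[P2]
t=25-26: P3@Q1 runs 1, rem=0, completes. Q0=[] Q1=[] Q2=[P2]
t=26-28: P2@Q2 runs 2, rem=0, completes. Q0=[] Q1=[] Q2=[]

Answer: P1,P3,P2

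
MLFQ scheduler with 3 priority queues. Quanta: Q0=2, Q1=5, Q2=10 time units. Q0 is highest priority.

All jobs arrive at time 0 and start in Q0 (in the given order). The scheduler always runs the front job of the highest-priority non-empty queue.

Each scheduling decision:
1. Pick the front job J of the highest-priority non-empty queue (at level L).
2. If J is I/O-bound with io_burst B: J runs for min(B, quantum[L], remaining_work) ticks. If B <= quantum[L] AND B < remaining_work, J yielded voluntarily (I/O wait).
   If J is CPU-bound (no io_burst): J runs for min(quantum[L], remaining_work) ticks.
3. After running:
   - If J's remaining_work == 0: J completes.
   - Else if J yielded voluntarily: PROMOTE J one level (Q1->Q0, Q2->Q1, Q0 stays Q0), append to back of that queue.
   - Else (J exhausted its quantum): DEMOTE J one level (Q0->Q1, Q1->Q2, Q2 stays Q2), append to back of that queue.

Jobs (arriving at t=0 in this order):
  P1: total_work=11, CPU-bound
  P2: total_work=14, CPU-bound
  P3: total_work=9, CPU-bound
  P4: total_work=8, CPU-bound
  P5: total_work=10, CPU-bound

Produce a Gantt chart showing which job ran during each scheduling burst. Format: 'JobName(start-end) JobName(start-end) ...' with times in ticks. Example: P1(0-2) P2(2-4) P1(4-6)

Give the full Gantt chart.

t=0-2: P1@Q0 runs 2, rem=9, quantum used, demote→Q1. Q0=[P2,P3,P4,P5] Q1=[P1] Q2=[]
t=2-4: P2@Q0 runs 2, rem=12, quantum used, demote→Q1. Q0=[P3,P4,P5] Q1=[P1,P2] Q2=[]
t=4-6: P3@Q0 runs 2, rem=7, quantum used, demote→Q1. Q0=[P4,P5] Q1=[P1,P2,P3] Q2=[]
t=6-8: P4@Q0 runs 2, rem=6, quantum used, demote→Q1. Q0=[P5] Q1=[P1,P2,P3,P4] Q2=[]
t=8-10: P5@Q0 runs 2, rem=8, quantum used, demote→Q1. Q0=[] Q1=[P1,P2,P3,P4,P5] Q2=[]
t=10-15: P1@Q1 runs 5, rem=4, quantum used, demote→Q2. Q0=[] Q1=[P2,P3,P4,P5] Q2=[P1]
t=15-20: P2@Q1 runs 5, rem=7, quantum used, demote→Q2. Q0=[] Q1=[P3,P4,P5] Q2=[P1,P2]
t=20-25: P3@Q1 runs 5, rem=2, quantum used, demote→Q2. Q0=[] Q1=[P4,P5] Q2=[P1,P2,P3]
t=25-30: P4@Q1 runs 5, rem=1, quantum used, demote→Q2. Q0=[] Q1=[P5] Q2=[P1,P2,P3,P4]
t=30-35: P5@Q1 runs 5, rem=3, quantum used, demote→Q2. Q0=[] Q1=[] Q2=[P1,P2,P3,P4,P5]
t=35-39: P1@Q2 runs 4, rem=0, completes. Q0=[] Q1=[] Q2=[P2,P3,P4,P5]
t=39-46: P2@Q2 runs 7, rem=0, completes. Q0=[] Q1=[] Q2=[P3,P4,P5]
t=46-48: P3@Q2 runs 2, rem=0, completes. Q0=[] Q1=[] Q2=[P4,P5]
t=48-49: P4@Q2 runs 1, rem=0, completes. Q0=[] Q1=[] Q2=[P5]
t=49-52: P5@Q2 runs 3, rem=0, completes. Q0=[] Q1=[] Q2=[]

Answer: P1(0-2) P2(2-4) P3(4-6) P4(6-8) P5(8-10) P1(10-15) P2(15-20) P3(20-25) P4(25-30) P5(30-35) P1(35-39) P2(39-46) P3(46-48) P4(48-49) P5(49-52)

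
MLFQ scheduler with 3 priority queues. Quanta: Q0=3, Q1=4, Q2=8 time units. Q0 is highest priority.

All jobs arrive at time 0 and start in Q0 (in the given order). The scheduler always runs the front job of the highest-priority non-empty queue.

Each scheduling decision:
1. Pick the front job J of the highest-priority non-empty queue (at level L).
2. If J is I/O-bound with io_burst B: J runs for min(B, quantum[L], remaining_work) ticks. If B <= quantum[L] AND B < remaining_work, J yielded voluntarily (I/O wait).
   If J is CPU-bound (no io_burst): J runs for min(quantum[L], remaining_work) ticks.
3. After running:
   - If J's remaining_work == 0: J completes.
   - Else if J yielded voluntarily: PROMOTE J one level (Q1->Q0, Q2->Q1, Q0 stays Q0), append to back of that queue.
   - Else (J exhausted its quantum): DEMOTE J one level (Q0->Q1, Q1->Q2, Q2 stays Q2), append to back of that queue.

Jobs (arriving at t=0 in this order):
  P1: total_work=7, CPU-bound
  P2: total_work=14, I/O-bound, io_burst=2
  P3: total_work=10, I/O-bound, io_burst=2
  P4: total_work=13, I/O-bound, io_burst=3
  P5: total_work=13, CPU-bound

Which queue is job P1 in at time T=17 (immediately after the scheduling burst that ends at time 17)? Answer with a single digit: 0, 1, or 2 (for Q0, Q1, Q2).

t=0-3: P1@Q0 runs 3, rem=4, quantum used, demote→Q1. Q0=[P2,P3,P4,P5] Q1=[P1] Q2=[]
t=3-5: P2@Q0 runs 2, rem=12, I/O yield, promote→Q0. Q0=[P3,P4,P5,P2] Q1=[P1] Q2=[]
t=5-7: P3@Q0 runs 2, rem=8, I/O yield, promote→Q0. Q0=[P4,P5,P2,P3] Q1=[P1] Q2=[]
t=7-10: P4@Q0 runs 3, rem=10, I/O yield, promote→Q0. Q0=[P5,P2,P3,P4] Q1=[P1] Q2=[]
t=10-13: P5@Q0 runs 3, rem=10, quantum used, demote→Q1. Q0=[P2,P3,P4] Q1=[P1,P5] Q2=[]
t=13-15: P2@Q0 runs 2, rem=10, I/O yield, promote→Q0. Q0=[P3,P4,P2] Q1=[P1,P5] Q2=[]
t=15-17: P3@Q0 runs 2, rem=6, I/O yield, promote→Q0. Q0=[P4,P2,P3] Q1=[P1,P5] Q2=[]
t=17-20: P4@Q0 runs 3, rem=7, I/O yield, promote→Q0. Q0=[P2,P3,P4] Q1=[P1,P5] Q2=[]
t=20-22: P2@Q0 runs 2, rem=8, I/O yield, promote→Q0. Q0=[P3,P4,P2] Q1=[P1,P5] Q2=[]
t=22-24: P3@Q0 runs 2, rem=4, I/O yield, promote→Q0. Q0=[P4,P2,P3] Q1=[P1,P5] Q2=[]
t=24-27: P4@Q0 runs 3, rem=4, I/O yield, promote→Q0. Q0=[P2,P3,P4] Q1=[P1,P5] Q2=[]
t=27-29: P2@Q0 runs 2, rem=6, I/O yield, promote→Q0. Q0=[P3,P4,P2] Q1=[P1,P5] Q2=[]
t=29-31: P3@Q0 runs 2, rem=2, I/O yield, promote→Q0. Q0=[P4,P2,P3] Q1=[P1,P5] Q2=[]
t=31-34: P4@Q0 runs 3, rem=1, I/O yield, promote→Q0. Q0=[P2,P3,P4] Q1=[P1,P5] Q2=[]
t=34-36: P2@Q0 runs 2, rem=4, I/O yield, promote→Q0. Q0=[P3,P4,P2] Q1=[P1,P5] Q2=[]
t=36-38: P3@Q0 runs 2, rem=0, completes. Q0=[P4,P2] Q1=[P1,P5] Q2=[]
t=38-39: P4@Q0 runs 1, rem=0, completes. Q0=[P2] Q1=[P1,P5] Q2=[]
t=39-41: P2@Q0 runs 2, rem=2, I/O yield, promote→Q0. Q0=[P2] Q1=[P1,P5] Q2=[]
t=41-43: P2@Q0 runs 2, rem=0, completes. Q0=[] Q1=[P1,P5] Q2=[]
t=43-47: P1@Q1 runs 4, rem=0, completes. Q0=[] Q1=[P5] Q2=[]
t=47-51: P5@Q1 runs 4, rem=6, quantum used, demote→Q2. Q0=[] Q1=[] Q2=[P5]
t=51-57: P5@Q2 runs 6, rem=0, completes. Q0=[] Q1=[] Q2=[]

Answer: 1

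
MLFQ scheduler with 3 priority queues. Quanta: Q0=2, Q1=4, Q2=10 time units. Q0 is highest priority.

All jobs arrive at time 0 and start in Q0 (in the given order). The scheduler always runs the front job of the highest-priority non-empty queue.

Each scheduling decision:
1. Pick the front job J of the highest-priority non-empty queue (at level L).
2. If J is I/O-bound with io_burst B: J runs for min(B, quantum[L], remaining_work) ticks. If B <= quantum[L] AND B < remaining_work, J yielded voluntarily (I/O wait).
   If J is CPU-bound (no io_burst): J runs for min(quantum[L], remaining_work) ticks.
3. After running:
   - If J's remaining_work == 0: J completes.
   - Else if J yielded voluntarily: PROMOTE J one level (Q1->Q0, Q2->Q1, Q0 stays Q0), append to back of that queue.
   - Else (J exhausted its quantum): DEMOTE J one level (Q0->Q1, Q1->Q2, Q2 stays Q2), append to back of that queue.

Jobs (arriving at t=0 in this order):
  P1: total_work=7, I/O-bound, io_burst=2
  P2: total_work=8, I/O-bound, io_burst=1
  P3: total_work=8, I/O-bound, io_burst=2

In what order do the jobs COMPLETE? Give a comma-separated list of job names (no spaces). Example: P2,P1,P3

t=0-2: P1@Q0 runs 2, rem=5, I/O yield, promote→Q0. Q0=[P2,P3,P1] Q1=[] Q2=[]
t=2-3: P2@Q0 runs 1, rem=7, I/O yield, promote→Q0. Q0=[P3,P1,P2] Q1=[] Q2=[]
t=3-5: P3@Q0 runs 2, rem=6, I/O yield, promote→Q0. Q0=[P1,P2,P3] Q1=[] Q2=[]
t=5-7: P1@Q0 runs 2, rem=3, I/O yield, promote→Q0. Q0=[P2,P3,P1] Q1=[] Q2=[]
t=7-8: P2@Q0 runs 1, rem=6, I/O yield, promote→Q0. Q0=[P3,P1,P2] Q1=[] Q2=[]
t=8-10: P3@Q0 runs 2, rem=4, I/O yield, promote→Q0. Q0=[P1,P2,P3] Q1=[] Q2=[]
t=10-12: P1@Q0 runs 2, rem=1, I/O yield, promote→Q0. Q0=[P2,P3,P1] Q1=[] Q2=[]
t=12-13: P2@Q0 runs 1, rem=5, I/O yield, promote→Q0. Q0=[P3,P1,P2] Q1=[] Q2=[]
t=13-15: P3@Q0 runs 2, rem=2, I/O yield, promote→Q0. Q0=[P1,P2,P3] Q1=[] Q2=[]
t=15-16: P1@Q0 runs 1, rem=0, completes. Q0=[P2,P3] Q1=[] Q2=[]
t=16-17: P2@Q0 runs 1, rem=4, I/O yield, promote→Q0. Q0=[P3,P2] Q1=[] Q2=[]
t=17-19: P3@Q0 runs 2, rem=0, completes. Q0=[P2] Q1=[] Q2=[]
t=19-20: P2@Q0 runs 1, rem=3, I/O yield, promote→Q0. Q0=[P2] Q1=[] Q2=[]
t=20-21: P2@Q0 runs 1, rem=2, I/O yield, promote→Q0. Q0=[P2] Q1=[] Q2=[]
t=21-22: P2@Q0 runs 1, rem=1, I/O yield, promote→Q0. Q0=[P2] Q1=[] Q2=[]
t=22-23: P2@Q0 runs 1, rem=0, completes. Q0=[] Q1=[] Q2=[]

Answer: P1,P3,P2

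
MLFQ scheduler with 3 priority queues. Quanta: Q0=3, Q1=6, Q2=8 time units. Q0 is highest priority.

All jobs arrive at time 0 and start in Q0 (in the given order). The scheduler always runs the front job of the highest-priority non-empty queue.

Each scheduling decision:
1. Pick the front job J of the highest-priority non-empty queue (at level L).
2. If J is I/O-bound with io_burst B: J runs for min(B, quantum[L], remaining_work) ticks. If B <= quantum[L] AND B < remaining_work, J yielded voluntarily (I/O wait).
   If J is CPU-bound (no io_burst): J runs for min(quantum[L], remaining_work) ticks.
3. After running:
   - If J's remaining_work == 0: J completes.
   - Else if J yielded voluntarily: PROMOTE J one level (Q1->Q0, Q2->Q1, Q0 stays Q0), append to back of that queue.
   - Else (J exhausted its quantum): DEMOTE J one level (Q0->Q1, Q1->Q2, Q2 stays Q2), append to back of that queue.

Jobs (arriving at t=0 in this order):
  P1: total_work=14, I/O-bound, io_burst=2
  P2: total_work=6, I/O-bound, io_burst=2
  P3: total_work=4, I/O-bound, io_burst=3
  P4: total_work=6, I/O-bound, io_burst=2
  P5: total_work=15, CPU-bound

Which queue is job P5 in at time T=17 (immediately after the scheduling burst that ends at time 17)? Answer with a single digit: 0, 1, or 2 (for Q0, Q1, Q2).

Answer: 1

Derivation:
t=0-2: P1@Q0 runs 2, rem=12, I/O yield, promote→Q0. Q0=[P2,P3,P4,P5,P1] Q1=[] Q2=[]
t=2-4: P2@Q0 runs 2, rem=4, I/O yield, promote→Q0. Q0=[P3,P4,P5,P1,P2] Q1=[] Q2=[]
t=4-7: P3@Q0 runs 3, rem=1, I/O yield, promote→Q0. Q0=[P4,P5,P1,P2,P3] Q1=[] Q2=[]
t=7-9: P4@Q0 runs 2, rem=4, I/O yield, promote→Q0. Q0=[P5,P1,P2,P3,P4] Q1=[] Q2=[]
t=9-12: P5@Q0 runs 3, rem=12, quantum used, demote→Q1. Q0=[P1,P2,P3,P4] Q1=[P5] Q2=[]
t=12-14: P1@Q0 runs 2, rem=10, I/O yield, promote→Q0. Q0=[P2,P3,P4,P1] Q1=[P5] Q2=[]
t=14-16: P2@Q0 runs 2, rem=2, I/O yield, promote→Q0. Q0=[P3,P4,P1,P2] Q1=[P5] Q2=[]
t=16-17: P3@Q0 runs 1, rem=0, completes. Q0=[P4,P1,P2] Q1=[P5] Q2=[]
t=17-19: P4@Q0 runs 2, rem=2, I/O yield, promote→Q0. Q0=[P1,P2,P4] Q1=[P5] Q2=[]
t=19-21: P1@Q0 runs 2, rem=8, I/O yield, promote→Q0. Q0=[P2,P4,P1] Q1=[P5] Q2=[]
t=21-23: P2@Q0 runs 2, rem=0, completes. Q0=[P4,P1] Q1=[P5] Q2=[]
t=23-25: P4@Q0 runs 2, rem=0, completes. Q0=[P1] Q1=[P5] Q2=[]
t=25-27: P1@Q0 runs 2, rem=6, I/O yield, promote→Q0. Q0=[P1] Q1=[P5] Q2=[]
t=27-29: P1@Q0 runs 2, rem=4, I/O yield, promote→Q0. Q0=[P1] Q1=[P5] Q2=[]
t=29-31: P1@Q0 runs 2, rem=2, I/O yield, promote→Q0. Q0=[P1] Q1=[P5] Q2=[]
t=31-33: P1@Q0 runs 2, rem=0, completes. Q0=[] Q1=[P5] Q2=[]
t=33-39: P5@Q1 runs 6, rem=6, quantum used, demote→Q2. Q0=[] Q1=[] Q2=[P5]
t=39-45: P5@Q2 runs 6, rem=0, completes. Q0=[] Q1=[] Q2=[]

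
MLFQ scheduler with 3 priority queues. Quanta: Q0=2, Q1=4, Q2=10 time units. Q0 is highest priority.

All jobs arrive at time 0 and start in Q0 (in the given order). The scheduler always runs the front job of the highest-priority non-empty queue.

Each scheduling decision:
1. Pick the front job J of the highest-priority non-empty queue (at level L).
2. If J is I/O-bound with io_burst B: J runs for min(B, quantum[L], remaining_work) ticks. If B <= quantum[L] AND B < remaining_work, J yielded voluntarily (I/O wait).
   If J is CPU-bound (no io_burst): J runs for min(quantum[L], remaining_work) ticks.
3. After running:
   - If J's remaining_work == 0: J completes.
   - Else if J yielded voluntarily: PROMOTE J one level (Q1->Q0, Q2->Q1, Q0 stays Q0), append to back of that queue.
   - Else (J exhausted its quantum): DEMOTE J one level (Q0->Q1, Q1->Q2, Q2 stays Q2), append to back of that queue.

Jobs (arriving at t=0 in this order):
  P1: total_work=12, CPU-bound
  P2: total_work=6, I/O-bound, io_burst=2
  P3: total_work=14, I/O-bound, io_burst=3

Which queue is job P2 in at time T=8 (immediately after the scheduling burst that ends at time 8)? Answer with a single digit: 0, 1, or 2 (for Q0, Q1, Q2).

Answer: 0

Derivation:
t=0-2: P1@Q0 runs 2, rem=10, quantum used, demote→Q1. Q0=[P2,P3] Q1=[P1] Q2=[]
t=2-4: P2@Q0 runs 2, rem=4, I/O yield, promote→Q0. Q0=[P3,P2] Q1=[P1] Q2=[]
t=4-6: P3@Q0 runs 2, rem=12, quantum used, demote→Q1. Q0=[P2] Q1=[P1,P3] Q2=[]
t=6-8: P2@Q0 runs 2, rem=2, I/O yield, promote→Q0. Q0=[P2] Q1=[P1,P3] Q2=[]
t=8-10: P2@Q0 runs 2, rem=0, completes. Q0=[] Q1=[P1,P3] Q2=[]
t=10-14: P1@Q1 runs 4, rem=6, quantum used, demote→Q2. Q0=[] Q1=[P3] Q2=[P1]
t=14-17: P3@Q1 runs 3, rem=9, I/O yield, promote→Q0. Q0=[P3] Q1=[] Q2=[P1]
t=17-19: P3@Q0 runs 2, rem=7, quantum used, demote→Q1. Q0=[] Q1=[P3] Q2=[P1]
t=19-22: P3@Q1 runs 3, rem=4, I/O yield, promote→Q0. Q0=[P3] Q1=[] Q2=[P1]
t=22-24: P3@Q0 runs 2, rem=2, quantum used, demote→Q1. Q0=[] Q1=[P3] Q2=[P1]
t=24-26: P3@Q1 runs 2, rem=0, completes. Q0=[] Q1=[] Q2=[P1]
t=26-32: P1@Q2 runs 6, rem=0, completes. Q0=[] Q1=[] Q2=[]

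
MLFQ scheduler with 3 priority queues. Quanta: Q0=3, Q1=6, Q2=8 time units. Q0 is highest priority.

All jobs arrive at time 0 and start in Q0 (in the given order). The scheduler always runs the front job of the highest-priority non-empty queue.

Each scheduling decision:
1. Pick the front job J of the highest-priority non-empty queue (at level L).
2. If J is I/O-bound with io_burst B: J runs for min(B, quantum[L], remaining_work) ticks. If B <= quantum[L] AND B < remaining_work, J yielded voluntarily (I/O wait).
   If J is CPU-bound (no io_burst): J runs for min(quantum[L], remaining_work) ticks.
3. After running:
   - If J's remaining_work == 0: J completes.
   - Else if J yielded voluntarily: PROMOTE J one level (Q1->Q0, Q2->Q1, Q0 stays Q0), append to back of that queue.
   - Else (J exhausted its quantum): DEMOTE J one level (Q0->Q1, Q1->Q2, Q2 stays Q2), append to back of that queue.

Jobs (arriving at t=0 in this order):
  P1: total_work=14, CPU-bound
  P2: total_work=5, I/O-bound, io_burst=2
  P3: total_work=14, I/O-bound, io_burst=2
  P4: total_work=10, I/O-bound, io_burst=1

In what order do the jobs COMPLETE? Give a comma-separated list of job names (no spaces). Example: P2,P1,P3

Answer: P2,P3,P4,P1

Derivation:
t=0-3: P1@Q0 runs 3, rem=11, quantum used, demote→Q1. Q0=[P2,P3,P4] Q1=[P1] Q2=[]
t=3-5: P2@Q0 runs 2, rem=3, I/O yield, promote→Q0. Q0=[P3,P4,P2] Q1=[P1] Q2=[]
t=5-7: P3@Q0 runs 2, rem=12, I/O yield, promote→Q0. Q0=[P4,P2,P3] Q1=[P1] Q2=[]
t=7-8: P4@Q0 runs 1, rem=9, I/O yield, promote→Q0. Q0=[P2,P3,P4] Q1=[P1] Q2=[]
t=8-10: P2@Q0 runs 2, rem=1, I/O yield, promote→Q0. Q0=[P3,P4,P2] Q1=[P1] Q2=[]
t=10-12: P3@Q0 runs 2, rem=10, I/O yield, promote→Q0. Q0=[P4,P2,P3] Q1=[P1] Q2=[]
t=12-13: P4@Q0 runs 1, rem=8, I/O yield, promote→Q0. Q0=[P2,P3,P4] Q1=[P1] Q2=[]
t=13-14: P2@Q0 runs 1, rem=0, completes. Q0=[P3,P4] Q1=[P1] Q2=[]
t=14-16: P3@Q0 runs 2, rem=8, I/O yield, promote→Q0. Q0=[P4,P3] Q1=[P1] Q2=[]
t=16-17: P4@Q0 runs 1, rem=7, I/O yield, promote→Q0. Q0=[P3,P4] Q1=[P1] Q2=[]
t=17-19: P3@Q0 runs 2, rem=6, I/O yield, promote→Q0. Q0=[P4,P3] Q1=[P1] Q2=[]
t=19-20: P4@Q0 runs 1, rem=6, I/O yield, promote→Q0. Q0=[P3,P4] Q1=[P1] Q2=[]
t=20-22: P3@Q0 runs 2, rem=4, I/O yield, promote→Q0. Q0=[P4,P3] Q1=[P1] Q2=[]
t=22-23: P4@Q0 runs 1, rem=5, I/O yield, promote→Q0. Q0=[P3,P4] Q1=[P1] Q2=[]
t=23-25: P3@Q0 runs 2, rem=2, I/O yield, promote→Q0. Q0=[P4,P3] Q1=[P1] Q2=[]
t=25-26: P4@Q0 runs 1, rem=4, I/O yield, promote→Q0. Q0=[P3,P4] Q1=[P1] Q2=[]
t=26-28: P3@Q0 runs 2, rem=0, completes. Q0=[P4] Q1=[P1] Q2=[]
t=28-29: P4@Q0 runs 1, rem=3, I/O yield, promote→Q0. Q0=[P4] Q1=[P1] Q2=[]
t=29-30: P4@Q0 runs 1, rem=2, I/O yield, promote→Q0. Q0=[P4] Q1=[P1] Q2=[]
t=30-31: P4@Q0 runs 1, rem=1, I/O yield, promote→Q0. Q0=[P4] Q1=[P1] Q2=[]
t=31-32: P4@Q0 runs 1, rem=0, completes. Q0=[] Q1=[P1] Q2=[]
t=32-38: P1@Q1 runs 6, rem=5, quantum used, demote→Q2. Q0=[] Q1=[] Q2=[P1]
t=38-43: P1@Q2 runs 5, rem=0, completes. Q0=[] Q1=[] Q2=[]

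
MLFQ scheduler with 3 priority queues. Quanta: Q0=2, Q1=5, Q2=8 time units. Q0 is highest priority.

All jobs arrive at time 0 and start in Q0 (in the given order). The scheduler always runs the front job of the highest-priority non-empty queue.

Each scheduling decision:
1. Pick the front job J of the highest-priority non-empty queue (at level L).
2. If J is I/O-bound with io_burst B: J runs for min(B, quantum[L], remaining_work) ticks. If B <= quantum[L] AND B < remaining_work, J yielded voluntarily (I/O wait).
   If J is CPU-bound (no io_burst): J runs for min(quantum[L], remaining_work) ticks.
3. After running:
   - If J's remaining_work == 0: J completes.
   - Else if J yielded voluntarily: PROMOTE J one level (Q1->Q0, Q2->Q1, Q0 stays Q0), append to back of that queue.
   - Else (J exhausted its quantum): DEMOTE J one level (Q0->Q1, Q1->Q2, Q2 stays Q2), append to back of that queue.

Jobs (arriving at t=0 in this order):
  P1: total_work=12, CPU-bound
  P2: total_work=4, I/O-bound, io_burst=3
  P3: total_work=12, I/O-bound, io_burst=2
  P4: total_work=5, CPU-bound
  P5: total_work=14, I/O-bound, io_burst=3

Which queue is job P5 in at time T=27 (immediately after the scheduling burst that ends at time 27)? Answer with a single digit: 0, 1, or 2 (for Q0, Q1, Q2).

Answer: 1

Derivation:
t=0-2: P1@Q0 runs 2, rem=10, quantum used, demote→Q1. Q0=[P2,P3,P4,P5] Q1=[P1] Q2=[]
t=2-4: P2@Q0 runs 2, rem=2, quantum used, demote→Q1. Q0=[P3,P4,P5] Q1=[P1,P2] Q2=[]
t=4-6: P3@Q0 runs 2, rem=10, I/O yield, promote→Q0. Q0=[P4,P5,P3] Q1=[P1,P2] Q2=[]
t=6-8: P4@Q0 runs 2, rem=3, quantum used, demote→Q1. Q0=[P5,P3] Q1=[P1,P2,P4] Q2=[]
t=8-10: P5@Q0 runs 2, rem=12, quantum used, demote→Q1. Q0=[P3] Q1=[P1,P2,P4,P5] Q2=[]
t=10-12: P3@Q0 runs 2, rem=8, I/O yield, promote→Q0. Q0=[P3] Q1=[P1,P2,P4,P5] Q2=[]
t=12-14: P3@Q0 runs 2, rem=6, I/O yield, promote→Q0. Q0=[P3] Q1=[P1,P2,P4,P5] Q2=[]
t=14-16: P3@Q0 runs 2, rem=4, I/O yield, promote→Q0. Q0=[P3] Q1=[P1,P2,P4,P5] Q2=[]
t=16-18: P3@Q0 runs 2, rem=2, I/O yield, promote→Q0. Q0=[P3] Q1=[P1,P2,P4,P5] Q2=[]
t=18-20: P3@Q0 runs 2, rem=0, completes. Q0=[] Q1=[P1,P2,P4,P5] Q2=[]
t=20-25: P1@Q1 runs 5, rem=5, quantum used, demote→Q2. Q0=[] Q1=[P2,P4,P5] Q2=[P1]
t=25-27: P2@Q1 runs 2, rem=0, completes. Q0=[] Q1=[P4,P5] Q2=[P1]
t=27-30: P4@Q1 runs 3, rem=0, completes. Q0=[] Q1=[P5] Q2=[P1]
t=30-33: P5@Q1 runs 3, rem=9, I/O yield, promote→Q0. Q0=[P5] Q1=[] Q2=[P1]
t=33-35: P5@Q0 runs 2, rem=7, quantum used, demote→Q1. Q0=[] Q1=[P5] Q2=[P1]
t=35-38: P5@Q1 runs 3, rem=4, I/O yield, promote→Q0. Q0=[P5] Q1=[] Q2=[P1]
t=38-40: P5@Q0 runs 2, rem=2, quantum used, demote→Q1. Q0=[] Q1=[P5] Q2=[P1]
t=40-42: P5@Q1 runs 2, rem=0, completes. Q0=[] Q1=[] Q2=[P1]
t=42-47: P1@Q2 runs 5, rem=0, completes. Q0=[] Q1=[] Q2=[]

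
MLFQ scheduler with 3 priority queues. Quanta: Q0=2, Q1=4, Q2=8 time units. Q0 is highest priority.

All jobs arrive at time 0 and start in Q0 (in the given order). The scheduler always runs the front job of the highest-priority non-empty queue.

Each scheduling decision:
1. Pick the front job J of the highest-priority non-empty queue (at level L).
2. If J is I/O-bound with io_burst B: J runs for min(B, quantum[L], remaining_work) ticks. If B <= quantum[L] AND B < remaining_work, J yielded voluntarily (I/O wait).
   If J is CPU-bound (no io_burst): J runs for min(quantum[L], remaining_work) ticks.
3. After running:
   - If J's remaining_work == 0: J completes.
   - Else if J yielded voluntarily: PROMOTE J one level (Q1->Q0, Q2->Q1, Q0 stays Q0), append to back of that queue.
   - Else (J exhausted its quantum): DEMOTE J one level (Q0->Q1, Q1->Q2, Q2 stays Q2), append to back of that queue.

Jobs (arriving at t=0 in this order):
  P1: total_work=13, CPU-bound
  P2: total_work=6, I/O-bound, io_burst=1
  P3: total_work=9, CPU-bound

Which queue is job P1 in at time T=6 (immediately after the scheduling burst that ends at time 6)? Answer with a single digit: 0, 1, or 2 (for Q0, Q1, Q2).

t=0-2: P1@Q0 runs 2, rem=11, quantum used, demote→Q1. Q0=[P2,P3] Q1=[P1] Q2=[]
t=2-3: P2@Q0 runs 1, rem=5, I/O yield, promote→Q0. Q0=[P3,P2] Q1=[P1] Q2=[]
t=3-5: P3@Q0 runs 2, rem=7, quantum used, demote→Q1. Q0=[P2] Q1=[P1,P3] Q2=[]
t=5-6: P2@Q0 runs 1, rem=4, I/O yield, promote→Q0. Q0=[P2] Q1=[P1,P3] Q2=[]
t=6-7: P2@Q0 runs 1, rem=3, I/O yield, promote→Q0. Q0=[P2] Q1=[P1,P3] Q2=[]
t=7-8: P2@Q0 runs 1, rem=2, I/O yield, promote→Q0. Q0=[P2] Q1=[P1,P3] Q2=[]
t=8-9: P2@Q0 runs 1, rem=1, I/O yield, promote→Q0. Q0=[P2] Q1=[P1,P3] Q2=[]
t=9-10: P2@Q0 runs 1, rem=0, completes. Q0=[] Q1=[P1,P3] Q2=[]
t=10-14: P1@Q1 runs 4, rem=7, quantum used, demote→Q2. Q0=[] Q1=[P3] Q2=[P1]
t=14-18: P3@Q1 runs 4, rem=3, quantum used, demote→Q2. Q0=[] Q1=[] Q2=[P1,P3]
t=18-25: P1@Q2 runs 7, rem=0, completes. Q0=[] Q1=[] Q2=[P3]
t=25-28: P3@Q2 runs 3, rem=0, completes. Q0=[] Q1=[] Q2=[]

Answer: 1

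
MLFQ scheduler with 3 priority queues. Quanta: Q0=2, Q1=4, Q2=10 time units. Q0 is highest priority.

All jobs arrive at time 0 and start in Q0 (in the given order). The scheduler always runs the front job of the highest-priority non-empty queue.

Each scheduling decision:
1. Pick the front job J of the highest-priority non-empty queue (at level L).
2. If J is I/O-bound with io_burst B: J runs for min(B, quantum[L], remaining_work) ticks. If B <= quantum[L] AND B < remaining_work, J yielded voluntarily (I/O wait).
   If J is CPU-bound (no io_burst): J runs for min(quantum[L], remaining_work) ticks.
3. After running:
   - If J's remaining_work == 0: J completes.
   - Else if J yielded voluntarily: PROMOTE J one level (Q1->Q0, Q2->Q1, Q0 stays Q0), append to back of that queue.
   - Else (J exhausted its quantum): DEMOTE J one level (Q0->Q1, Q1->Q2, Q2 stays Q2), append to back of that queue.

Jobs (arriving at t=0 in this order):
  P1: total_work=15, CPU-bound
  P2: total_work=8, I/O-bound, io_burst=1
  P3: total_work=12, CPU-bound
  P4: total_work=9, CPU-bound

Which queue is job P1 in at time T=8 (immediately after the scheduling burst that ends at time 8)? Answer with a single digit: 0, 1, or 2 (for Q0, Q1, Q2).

t=0-2: P1@Q0 runs 2, rem=13, quantum used, demote→Q1. Q0=[P2,P3,P4] Q1=[P1] Q2=[]
t=2-3: P2@Q0 runs 1, rem=7, I/O yield, promote→Q0. Q0=[P3,P4,P2] Q1=[P1] Q2=[]
t=3-5: P3@Q0 runs 2, rem=10, quantum used, demote→Q1. Q0=[P4,P2] Q1=[P1,P3] Q2=[]
t=5-7: P4@Q0 runs 2, rem=7, quantum used, demote→Q1. Q0=[P2] Q1=[P1,P3,P4] Q2=[]
t=7-8: P2@Q0 runs 1, rem=6, I/O yield, promote→Q0. Q0=[P2] Q1=[P1,P3,P4] Q2=[]
t=8-9: P2@Q0 runs 1, rem=5, I/O yield, promote→Q0. Q0=[P2] Q1=[P1,P3,P4] Q2=[]
t=9-10: P2@Q0 runs 1, rem=4, I/O yield, promote→Q0. Q0=[P2] Q1=[P1,P3,P4] Q2=[]
t=10-11: P2@Q0 runs 1, rem=3, I/O yield, promote→Q0. Q0=[P2] Q1=[P1,P3,P4] Q2=[]
t=11-12: P2@Q0 runs 1, rem=2, I/O yield, promote→Q0. Q0=[P2] Q1=[P1,P3,P4] Q2=[]
t=12-13: P2@Q0 runs 1, rem=1, I/O yield, promote→Q0. Q0=[P2] Q1=[P1,P3,P4] Q2=[]
t=13-14: P2@Q0 runs 1, rem=0, completes. Q0=[] Q1=[P1,P3,P4] Q2=[]
t=14-18: P1@Q1 runs 4, rem=9, quantum used, demote→Q2. Q0=[] Q1=[P3,P4] Q2=[P1]
t=18-22: P3@Q1 runs 4, rem=6, quantum used, demote→Q2. Q0=[] Q1=[P4] Q2=[P1,P3]
t=22-26: P4@Q1 runs 4, rem=3, quantum used, demote→Q2. Q0=[] Q1=[] Q2=[P1,P3,P4]
t=26-35: P1@Q2 runs 9, rem=0, completes. Q0=[] Q1=[] Q2=[P3,P4]
t=35-41: P3@Q2 runs 6, rem=0, completes. Q0=[] Q1=[] Q2=[P4]
t=41-44: P4@Q2 runs 3, rem=0, completes. Q0=[] Q1=[] Q2=[]

Answer: 1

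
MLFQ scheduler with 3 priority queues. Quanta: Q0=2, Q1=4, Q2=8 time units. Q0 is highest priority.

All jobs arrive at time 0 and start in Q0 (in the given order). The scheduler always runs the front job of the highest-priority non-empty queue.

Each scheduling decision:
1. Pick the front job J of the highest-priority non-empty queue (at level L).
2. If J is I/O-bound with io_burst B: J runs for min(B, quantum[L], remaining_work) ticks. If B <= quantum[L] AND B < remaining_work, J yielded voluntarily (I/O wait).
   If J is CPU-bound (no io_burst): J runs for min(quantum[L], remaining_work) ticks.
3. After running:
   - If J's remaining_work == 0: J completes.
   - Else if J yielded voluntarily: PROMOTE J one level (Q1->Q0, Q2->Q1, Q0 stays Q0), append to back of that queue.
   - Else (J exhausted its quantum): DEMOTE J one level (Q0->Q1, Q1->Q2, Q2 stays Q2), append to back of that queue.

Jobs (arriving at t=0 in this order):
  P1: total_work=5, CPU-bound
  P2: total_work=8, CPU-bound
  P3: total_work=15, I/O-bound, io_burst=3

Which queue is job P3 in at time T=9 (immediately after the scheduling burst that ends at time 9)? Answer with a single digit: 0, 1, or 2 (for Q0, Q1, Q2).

t=0-2: P1@Q0 runs 2, rem=3, quantum used, demote→Q1. Q0=[P2,P3] Q1=[P1] Q2=[]
t=2-4: P2@Q0 runs 2, rem=6, quantum used, demote→Q1. Q0=[P3] Q1=[P1,P2] Q2=[]
t=4-6: P3@Q0 runs 2, rem=13, quantum used, demote→Q1. Q0=[] Q1=[P1,P2,P3] Q2=[]
t=6-9: P1@Q1 runs 3, rem=0, completes. Q0=[] Q1=[P2,P3] Q2=[]
t=9-13: P2@Q1 runs 4, rem=2, quantum used, demote→Q2. Q0=[] Q1=[P3] Q2=[P2]
t=13-16: P3@Q1 runs 3, rem=10, I/O yield, promote→Q0. Q0=[P3] Q1=[] Q2=[P2]
t=16-18: P3@Q0 runs 2, rem=8, quantum used, demote→Q1. Q0=[] Q1=[P3] Q2=[P2]
t=18-21: P3@Q1 runs 3, rem=5, I/O yield, promote→Q0. Q0=[P3] Q1=[] Q2=[P2]
t=21-23: P3@Q0 runs 2, rem=3, quantum used, demote→Q1. Q0=[] Q1=[P3] Q2=[P2]
t=23-26: P3@Q1 runs 3, rem=0, completes. Q0=[] Q1=[] Q2=[P2]
t=26-28: P2@Q2 runs 2, rem=0, completes. Q0=[] Q1=[] Q2=[]

Answer: 1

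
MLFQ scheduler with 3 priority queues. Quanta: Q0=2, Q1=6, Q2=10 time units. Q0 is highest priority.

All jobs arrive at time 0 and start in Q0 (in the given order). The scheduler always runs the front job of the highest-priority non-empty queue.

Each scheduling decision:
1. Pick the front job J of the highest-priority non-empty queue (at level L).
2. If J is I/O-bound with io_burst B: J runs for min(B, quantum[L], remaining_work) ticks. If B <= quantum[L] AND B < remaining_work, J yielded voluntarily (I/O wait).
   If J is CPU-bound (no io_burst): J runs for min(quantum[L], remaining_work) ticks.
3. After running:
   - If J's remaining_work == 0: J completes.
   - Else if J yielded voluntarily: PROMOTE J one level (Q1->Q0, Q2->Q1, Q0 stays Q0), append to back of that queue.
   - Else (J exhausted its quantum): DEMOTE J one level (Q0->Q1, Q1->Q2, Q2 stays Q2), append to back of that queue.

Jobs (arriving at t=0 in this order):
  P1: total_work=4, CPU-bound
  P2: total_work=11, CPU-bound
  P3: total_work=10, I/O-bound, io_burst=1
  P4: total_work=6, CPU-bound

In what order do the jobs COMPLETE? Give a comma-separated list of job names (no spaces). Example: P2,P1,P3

Answer: P3,P1,P4,P2

Derivation:
t=0-2: P1@Q0 runs 2, rem=2, quantum used, demote→Q1. Q0=[P2,P3,P4] Q1=[P1] Q2=[]
t=2-4: P2@Q0 runs 2, rem=9, quantum used, demote→Q1. Q0=[P3,P4] Q1=[P1,P2] Q2=[]
t=4-5: P3@Q0 runs 1, rem=9, I/O yield, promote→Q0. Q0=[P4,P3] Q1=[P1,P2] Q2=[]
t=5-7: P4@Q0 runs 2, rem=4, quantum used, demote→Q1. Q0=[P3] Q1=[P1,P2,P4] Q2=[]
t=7-8: P3@Q0 runs 1, rem=8, I/O yield, promote→Q0. Q0=[P3] Q1=[P1,P2,P4] Q2=[]
t=8-9: P3@Q0 runs 1, rem=7, I/O yield, promote→Q0. Q0=[P3] Q1=[P1,P2,P4] Q2=[]
t=9-10: P3@Q0 runs 1, rem=6, I/O yield, promote→Q0. Q0=[P3] Q1=[P1,P2,P4] Q2=[]
t=10-11: P3@Q0 runs 1, rem=5, I/O yield, promote→Q0. Q0=[P3] Q1=[P1,P2,P4] Q2=[]
t=11-12: P3@Q0 runs 1, rem=4, I/O yield, promote→Q0. Q0=[P3] Q1=[P1,P2,P4] Q2=[]
t=12-13: P3@Q0 runs 1, rem=3, I/O yield, promote→Q0. Q0=[P3] Q1=[P1,P2,P4] Q2=[]
t=13-14: P3@Q0 runs 1, rem=2, I/O yield, promote→Q0. Q0=[P3] Q1=[P1,P2,P4] Q2=[]
t=14-15: P3@Q0 runs 1, rem=1, I/O yield, promote→Q0. Q0=[P3] Q1=[P1,P2,P4] Q2=[]
t=15-16: P3@Q0 runs 1, rem=0, completes. Q0=[] Q1=[P1,P2,P4] Q2=[]
t=16-18: P1@Q1 runs 2, rem=0, completes. Q0=[] Q1=[P2,P4] Q2=[]
t=18-24: P2@Q1 runs 6, rem=3, quantum used, demote→Q2. Q0=[] Q1=[P4] Q2=[P2]
t=24-28: P4@Q1 runs 4, rem=0, completes. Q0=[] Q1=[] Q2=[P2]
t=28-31: P2@Q2 runs 3, rem=0, completes. Q0=[] Q1=[] Q2=[]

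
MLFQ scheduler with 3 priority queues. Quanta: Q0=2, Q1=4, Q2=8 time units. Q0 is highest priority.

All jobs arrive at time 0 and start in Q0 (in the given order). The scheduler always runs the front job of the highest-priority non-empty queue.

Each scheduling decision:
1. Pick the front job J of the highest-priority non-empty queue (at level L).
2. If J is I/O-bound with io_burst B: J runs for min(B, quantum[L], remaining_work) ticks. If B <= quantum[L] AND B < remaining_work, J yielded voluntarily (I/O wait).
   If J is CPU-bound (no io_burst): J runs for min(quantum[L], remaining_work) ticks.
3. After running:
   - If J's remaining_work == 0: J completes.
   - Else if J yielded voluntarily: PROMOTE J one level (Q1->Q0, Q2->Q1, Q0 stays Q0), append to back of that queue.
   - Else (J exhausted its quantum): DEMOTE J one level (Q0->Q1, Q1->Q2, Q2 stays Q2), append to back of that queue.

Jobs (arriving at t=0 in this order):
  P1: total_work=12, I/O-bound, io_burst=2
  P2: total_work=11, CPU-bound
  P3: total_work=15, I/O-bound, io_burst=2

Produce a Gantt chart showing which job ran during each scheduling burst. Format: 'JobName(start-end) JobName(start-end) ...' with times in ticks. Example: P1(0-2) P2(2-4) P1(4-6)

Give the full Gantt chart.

Answer: P1(0-2) P2(2-4) P3(4-6) P1(6-8) P3(8-10) P1(10-12) P3(12-14) P1(14-16) P3(16-18) P1(18-20) P3(20-22) P1(22-24) P3(24-26) P3(26-28) P3(28-29) P2(29-33) P2(33-38)

Derivation:
t=0-2: P1@Q0 runs 2, rem=10, I/O yield, promote→Q0. Q0=[P2,P3,P1] Q1=[] Q2=[]
t=2-4: P2@Q0 runs 2, rem=9, quantum used, demote→Q1. Q0=[P3,P1] Q1=[P2] Q2=[]
t=4-6: P3@Q0 runs 2, rem=13, I/O yield, promote→Q0. Q0=[P1,P3] Q1=[P2] Q2=[]
t=6-8: P1@Q0 runs 2, rem=8, I/O yield, promote→Q0. Q0=[P3,P1] Q1=[P2] Q2=[]
t=8-10: P3@Q0 runs 2, rem=11, I/O yield, promote→Q0. Q0=[P1,P3] Q1=[P2] Q2=[]
t=10-12: P1@Q0 runs 2, rem=6, I/O yield, promote→Q0. Q0=[P3,P1] Q1=[P2] Q2=[]
t=12-14: P3@Q0 runs 2, rem=9, I/O yield, promote→Q0. Q0=[P1,P3] Q1=[P2] Q2=[]
t=14-16: P1@Q0 runs 2, rem=4, I/O yield, promote→Q0. Q0=[P3,P1] Q1=[P2] Q2=[]
t=16-18: P3@Q0 runs 2, rem=7, I/O yield, promote→Q0. Q0=[P1,P3] Q1=[P2] Q2=[]
t=18-20: P1@Q0 runs 2, rem=2, I/O yield, promote→Q0. Q0=[P3,P1] Q1=[P2] Q2=[]
t=20-22: P3@Q0 runs 2, rem=5, I/O yield, promote→Q0. Q0=[P1,P3] Q1=[P2] Q2=[]
t=22-24: P1@Q0 runs 2, rem=0, completes. Q0=[P3] Q1=[P2] Q2=[]
t=24-26: P3@Q0 runs 2, rem=3, I/O yield, promote→Q0. Q0=[P3] Q1=[P2] Q2=[]
t=26-28: P3@Q0 runs 2, rem=1, I/O yield, promote→Q0. Q0=[P3] Q1=[P2] Q2=[]
t=28-29: P3@Q0 runs 1, rem=0, completes. Q0=[] Q1=[P2] Q2=[]
t=29-33: P2@Q1 runs 4, rem=5, quantum used, demote→Q2. Q0=[] Q1=[] Q2=[P2]
t=33-38: P2@Q2 runs 5, rem=0, completes. Q0=[] Q1=[] Q2=[]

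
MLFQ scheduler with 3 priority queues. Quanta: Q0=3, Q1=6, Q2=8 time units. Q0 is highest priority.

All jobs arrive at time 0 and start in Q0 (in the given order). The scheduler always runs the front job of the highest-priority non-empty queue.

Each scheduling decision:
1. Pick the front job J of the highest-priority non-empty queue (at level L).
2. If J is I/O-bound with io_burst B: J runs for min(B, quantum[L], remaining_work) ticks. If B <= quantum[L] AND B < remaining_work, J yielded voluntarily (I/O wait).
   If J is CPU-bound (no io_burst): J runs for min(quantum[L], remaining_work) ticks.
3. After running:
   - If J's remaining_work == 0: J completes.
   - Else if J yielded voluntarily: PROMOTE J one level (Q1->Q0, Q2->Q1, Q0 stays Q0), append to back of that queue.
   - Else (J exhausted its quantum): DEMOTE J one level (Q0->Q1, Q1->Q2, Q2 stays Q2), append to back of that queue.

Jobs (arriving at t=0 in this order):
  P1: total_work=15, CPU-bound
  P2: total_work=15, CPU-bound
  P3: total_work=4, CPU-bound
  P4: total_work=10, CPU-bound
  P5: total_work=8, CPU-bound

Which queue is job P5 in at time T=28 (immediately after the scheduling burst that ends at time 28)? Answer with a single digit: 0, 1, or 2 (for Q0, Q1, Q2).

t=0-3: P1@Q0 runs 3, rem=12, quantum used, demote→Q1. Q0=[P2,P3,P4,P5] Q1=[P1] Q2=[]
t=3-6: P2@Q0 runs 3, rem=12, quantum used, demote→Q1. Q0=[P3,P4,P5] Q1=[P1,P2] Q2=[]
t=6-9: P3@Q0 runs 3, rem=1, quantum used, demote→Q1. Q0=[P4,P5] Q1=[P1,P2,P3] Q2=[]
t=9-12: P4@Q0 runs 3, rem=7, quantum used, demote→Q1. Q0=[P5] Q1=[P1,P2,P3,P4] Q2=[]
t=12-15: P5@Q0 runs 3, rem=5, quantum used, demote→Q1. Q0=[] Q1=[P1,P2,P3,P4,P5] Q2=[]
t=15-21: P1@Q1 runs 6, rem=6, quantum used, demote→Q2. Q0=[] Q1=[P2,P3,P4,P5] Q2=[P1]
t=21-27: P2@Q1 runs 6, rem=6, quantum used, demote→Q2. Q0=[] Q1=[P3,P4,P5] Q2=[P1,P2]
t=27-28: P3@Q1 runs 1, rem=0, completes. Q0=[] Q1=[P4,P5] Q2=[P1,P2]
t=28-34: P4@Q1 runs 6, rem=1, quantum used, demote→Q2. Q0=[] Q1=[P5] Q2=[P1,P2,P4]
t=34-39: P5@Q1 runs 5, rem=0, completes. Q0=[] Q1=[] Q2=[P1,P2,P4]
t=39-45: P1@Q2 runs 6, rem=0, completes. Q0=[] Q1=[] Q2=[P2,P4]
t=45-51: P2@Q2 runs 6, rem=0, completes. Q0=[] Q1=[] Q2=[P4]
t=51-52: P4@Q2 runs 1, rem=0, completes. Q0=[] Q1=[] Q2=[]

Answer: 1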